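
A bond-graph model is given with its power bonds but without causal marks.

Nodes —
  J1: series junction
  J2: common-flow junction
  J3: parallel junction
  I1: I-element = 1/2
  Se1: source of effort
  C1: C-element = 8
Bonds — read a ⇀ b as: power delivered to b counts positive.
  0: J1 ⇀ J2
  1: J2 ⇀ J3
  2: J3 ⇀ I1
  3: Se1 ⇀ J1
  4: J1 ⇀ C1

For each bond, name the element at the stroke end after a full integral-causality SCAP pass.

#0 stroke at J2
#1 stroke at J3
#2 stroke at I1
#3 stroke at J1
#4 stroke at J1

bond 3 →J1  (Se1 fixes effort; stroke away)
bond 2 →I1  (I1 outputs flow p/I1)
bond 1 →J3  (closing 0-jn rule on J3)
bond 0 →J2  (1-jn J2 has f-setter on 1)
bond 4 →J1  (J1 flow already set via bond 0)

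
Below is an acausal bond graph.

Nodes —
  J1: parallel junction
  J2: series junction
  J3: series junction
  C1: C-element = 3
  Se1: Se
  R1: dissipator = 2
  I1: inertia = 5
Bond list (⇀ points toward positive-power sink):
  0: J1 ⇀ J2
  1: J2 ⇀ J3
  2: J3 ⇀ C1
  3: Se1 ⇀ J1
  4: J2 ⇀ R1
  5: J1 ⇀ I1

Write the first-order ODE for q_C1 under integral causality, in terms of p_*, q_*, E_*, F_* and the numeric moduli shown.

dq_C1/dt = E_Se1/2 - q_C1/6

β3 stroke→J1  (Se1 fixes effort; stroke away)
β0 stroke→J2  (J1: bond 3 brought effort, rest push out)
β5 stroke→I1  (0-jn J1 has e-setter on 3)
β2 stroke→J3  (C1 outputs effort q/C1)
β1 stroke→J2  (J3 needs exactly one f-in)
β4 stroke→R1  (J2 needs exactly one f-in)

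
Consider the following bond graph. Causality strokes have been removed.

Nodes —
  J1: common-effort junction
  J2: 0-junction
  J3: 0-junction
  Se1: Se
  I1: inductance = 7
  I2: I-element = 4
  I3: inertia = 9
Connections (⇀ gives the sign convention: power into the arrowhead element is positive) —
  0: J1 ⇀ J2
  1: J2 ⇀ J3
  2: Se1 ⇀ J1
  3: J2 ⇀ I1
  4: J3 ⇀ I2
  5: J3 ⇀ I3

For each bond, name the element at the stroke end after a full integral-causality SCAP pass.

#2 stroke→J1  (Se1 (Se) sets effort on bond)
#0 stroke→J2  (0-jn J1 has e-setter on 2)
#1 stroke→J3  (0-jn J2 has e-setter on 0)
#3 stroke→I1  (common-e at J2 fixed by 0)
#4 stroke→I2  (J3: bond 1 brought effort, rest push out)
#5 stroke→I3  (common-e at J3 fixed by 1)

bond 0 |J2
bond 1 |J3
bond 2 |J1
bond 3 |I1
bond 4 |I2
bond 5 |I3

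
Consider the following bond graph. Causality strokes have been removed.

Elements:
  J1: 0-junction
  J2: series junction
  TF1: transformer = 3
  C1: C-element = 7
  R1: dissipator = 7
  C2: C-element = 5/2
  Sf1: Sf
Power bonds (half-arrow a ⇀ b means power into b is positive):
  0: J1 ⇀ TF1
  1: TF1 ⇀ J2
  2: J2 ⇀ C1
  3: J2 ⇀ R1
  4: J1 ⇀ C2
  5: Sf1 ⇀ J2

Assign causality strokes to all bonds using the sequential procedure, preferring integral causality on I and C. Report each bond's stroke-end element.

b5 stroke→Sf1  (Sf1 fixes flow; stroke at Sf1)
b1 stroke→J2  (J2: bond 5 brought flow, rest push out)
b2 stroke→J2  (J2: bond 5 brought flow, rest push out)
b3 stroke→J2  (1-jn J2 has f-setter on 5)
b0 stroke→TF1  (TF1 one-in-one-out from 1)
b4 stroke→J1  (only one effort-in slot at J1)

β0 stroke at TF1
β1 stroke at J2
β2 stroke at J2
β3 stroke at J2
β4 stroke at J1
β5 stroke at Sf1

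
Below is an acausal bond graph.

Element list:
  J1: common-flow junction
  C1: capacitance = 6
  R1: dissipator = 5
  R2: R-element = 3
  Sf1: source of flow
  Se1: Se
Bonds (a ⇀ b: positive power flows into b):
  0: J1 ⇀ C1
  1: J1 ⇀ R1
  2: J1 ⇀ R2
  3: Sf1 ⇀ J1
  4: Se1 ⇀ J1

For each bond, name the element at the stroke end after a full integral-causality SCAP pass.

#3 |Sf1  (Sf1: flow source, stroke at near end)
#4 |J1  (source Se1 imposes e)
#0 |J1  (J1 flow already set via bond 3)
#1 |J1  (1-jn J1 has f-setter on 3)
#2 |J1  (J1: bond 3 brought flow, rest push out)

#0 stroke at J1
#1 stroke at J1
#2 stroke at J1
#3 stroke at Sf1
#4 stroke at J1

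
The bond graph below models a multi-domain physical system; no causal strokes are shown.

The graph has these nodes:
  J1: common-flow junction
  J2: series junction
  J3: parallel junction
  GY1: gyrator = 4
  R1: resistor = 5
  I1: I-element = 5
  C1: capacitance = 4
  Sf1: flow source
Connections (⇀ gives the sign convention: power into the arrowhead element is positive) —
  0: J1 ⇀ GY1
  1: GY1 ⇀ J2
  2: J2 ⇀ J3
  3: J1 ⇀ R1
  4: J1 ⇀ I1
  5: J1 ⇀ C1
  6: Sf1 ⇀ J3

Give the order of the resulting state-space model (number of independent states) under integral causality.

#6 stroke at Sf1  (Sf1 (Sf) sets flow on bond)
#2 stroke at J3  (closing 0-jn rule on J3)
#1 stroke at J2  (common-f at J2 fixed by 2)
#0 stroke at J1  (GY GY1: same side as bond 1)
#4 stroke at I1  (prefer integral on I1)
#3 stroke at J1  (J1 flow already set via bond 4)
#5 stroke at J1  (J1 flow already set via bond 4)

2  (C1, I1 all integral)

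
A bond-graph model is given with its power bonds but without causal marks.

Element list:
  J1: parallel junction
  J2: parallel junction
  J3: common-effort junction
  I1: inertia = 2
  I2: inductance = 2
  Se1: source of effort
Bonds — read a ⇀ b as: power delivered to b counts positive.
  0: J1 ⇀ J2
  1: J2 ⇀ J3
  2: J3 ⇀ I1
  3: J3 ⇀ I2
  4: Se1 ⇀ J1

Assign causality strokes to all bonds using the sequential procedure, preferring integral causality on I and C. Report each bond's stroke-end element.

#0 |J2
#1 |J3
#2 |I1
#3 |I2
#4 |J1

#4 |J1  (source Se1 imposes e)
#0 |J2  (J1: bond 4 brought effort, rest push out)
#1 |J3  (J2: bond 0 brought effort, rest push out)
#2 |I1  (J3: bond 1 brought effort, rest push out)
#3 |I2  (common-e at J3 fixed by 1)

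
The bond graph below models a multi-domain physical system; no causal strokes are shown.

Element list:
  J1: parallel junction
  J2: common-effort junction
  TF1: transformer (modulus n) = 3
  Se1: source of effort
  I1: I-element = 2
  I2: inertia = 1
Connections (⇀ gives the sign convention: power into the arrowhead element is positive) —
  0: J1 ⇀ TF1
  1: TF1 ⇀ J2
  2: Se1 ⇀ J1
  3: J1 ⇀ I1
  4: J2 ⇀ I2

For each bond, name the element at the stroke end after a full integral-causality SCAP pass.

β2 →J1  (Se1 fixes effort; stroke away)
β0 →TF1  (J1 effort already set via bond 2)
β3 →I1  (common-e at J1 fixed by 2)
β1 →J2  (TF TF1: opposite of bond 0)
β4 →I2  (J2 effort already set via bond 1)

β0 →TF1
β1 →J2
β2 →J1
β3 →I1
β4 →I2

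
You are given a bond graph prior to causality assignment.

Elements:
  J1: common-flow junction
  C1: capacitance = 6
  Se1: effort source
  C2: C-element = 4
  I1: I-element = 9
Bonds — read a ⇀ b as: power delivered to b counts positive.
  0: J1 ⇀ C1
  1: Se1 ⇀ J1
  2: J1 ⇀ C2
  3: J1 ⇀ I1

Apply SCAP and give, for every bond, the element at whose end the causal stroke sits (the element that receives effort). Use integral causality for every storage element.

b1 |J1  (Se1: effort source, stroke at far end)
b0 |J1  (C1 outputs effort q/C1)
b2 |J1  (prefer integral on C2)
b3 |I1  (J1 needs exactly one f-in)

b0 |J1
b1 |J1
b2 |J1
b3 |I1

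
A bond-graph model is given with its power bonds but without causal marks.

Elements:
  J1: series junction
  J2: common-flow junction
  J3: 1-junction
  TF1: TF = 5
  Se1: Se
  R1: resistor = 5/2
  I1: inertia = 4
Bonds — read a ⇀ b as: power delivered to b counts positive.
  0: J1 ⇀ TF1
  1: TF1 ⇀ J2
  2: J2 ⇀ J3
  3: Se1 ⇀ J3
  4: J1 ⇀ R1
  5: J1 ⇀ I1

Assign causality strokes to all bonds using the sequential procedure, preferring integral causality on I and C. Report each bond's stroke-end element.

b0 |J1
b1 |TF1
b2 |J2
b3 |J3
b4 |J1
b5 |I1

#3 stroke→J3  (Se1 (Se) sets effort on bond)
#2 stroke→J2  (J3: last free bond brings flow in)
#1 stroke→TF1  (J2 needs exactly one f-in)
#0 stroke→J1  (TF1 one-in-one-out from 1)
#5 stroke→I1  (I1 outputs flow p/I1)
#4 stroke→J1  (1-jn J1 has f-setter on 5)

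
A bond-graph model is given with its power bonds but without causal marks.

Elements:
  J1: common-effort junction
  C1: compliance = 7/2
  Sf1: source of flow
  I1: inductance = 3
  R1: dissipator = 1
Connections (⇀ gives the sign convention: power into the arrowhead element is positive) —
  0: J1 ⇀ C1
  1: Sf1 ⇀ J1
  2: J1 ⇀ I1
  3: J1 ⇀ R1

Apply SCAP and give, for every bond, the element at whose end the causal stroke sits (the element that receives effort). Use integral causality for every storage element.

β1 →Sf1  (Sf1: flow source, stroke at near end)
β0 →J1  (C1 outputs effort q/C1)
β2 →I1  (common-e at J1 fixed by 0)
β3 →R1  (0-jn J1 has e-setter on 0)

β0 stroke→J1
β1 stroke→Sf1
β2 stroke→I1
β3 stroke→R1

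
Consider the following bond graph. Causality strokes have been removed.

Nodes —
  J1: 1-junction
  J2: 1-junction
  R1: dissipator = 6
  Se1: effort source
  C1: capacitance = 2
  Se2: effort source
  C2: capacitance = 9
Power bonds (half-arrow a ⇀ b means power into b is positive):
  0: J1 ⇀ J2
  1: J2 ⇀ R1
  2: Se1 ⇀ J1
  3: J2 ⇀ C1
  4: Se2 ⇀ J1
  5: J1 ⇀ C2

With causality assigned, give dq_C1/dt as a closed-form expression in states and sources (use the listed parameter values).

dq_C1/dt = E_Se1/6 + E_Se2/6 - q_C1/12 - q_C2/54

bond 2 stroke→J1  (Se1 fixes effort; stroke away)
bond 4 stroke→J1  (Se2: effort source, stroke at far end)
bond 3 stroke→J2  (C1 outputs effort q/C1)
bond 5 stroke→J1  (C2: C, integral causality)
bond 0 stroke→J2  (only one flow-in slot at J1)
bond 1 stroke→R1  (closing 1-jn rule on J2)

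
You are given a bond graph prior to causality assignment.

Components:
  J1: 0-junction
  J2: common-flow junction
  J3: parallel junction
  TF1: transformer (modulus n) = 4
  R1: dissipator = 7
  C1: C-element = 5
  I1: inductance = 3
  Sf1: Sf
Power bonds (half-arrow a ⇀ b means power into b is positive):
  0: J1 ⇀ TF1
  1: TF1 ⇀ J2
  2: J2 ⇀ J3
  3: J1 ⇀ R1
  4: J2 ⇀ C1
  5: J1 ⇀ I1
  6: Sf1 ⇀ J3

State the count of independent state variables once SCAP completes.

b6 stroke→Sf1  (source Sf1 imposes f)
b2 stroke→J3  (J3: last free bond brings effort in)
b1 stroke→J2  (1-jn J2 has f-setter on 2)
b4 stroke→J2  (J2: bond 2 brought flow, rest push out)
b0 stroke→TF1  (through TF1, causality passes straight; one stroke at TF1)
b5 stroke→I1  (prefer integral on I1)
b3 stroke→J1  (J1 needs exactly one e-in)

2  (C1, I1 all integral)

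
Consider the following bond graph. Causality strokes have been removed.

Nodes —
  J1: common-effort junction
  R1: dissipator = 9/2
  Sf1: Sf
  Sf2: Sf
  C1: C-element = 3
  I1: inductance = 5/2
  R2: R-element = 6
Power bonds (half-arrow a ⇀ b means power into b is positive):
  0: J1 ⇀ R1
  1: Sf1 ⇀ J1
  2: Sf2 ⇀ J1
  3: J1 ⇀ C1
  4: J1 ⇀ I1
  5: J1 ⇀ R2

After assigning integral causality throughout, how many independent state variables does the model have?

2  (C1, I1 all integral)

β1 stroke at Sf1  (Sf1: flow source, stroke at near end)
β2 stroke at Sf2  (Sf2 (Sf) sets flow on bond)
β3 stroke at J1  (C1: C, integral causality)
β0 stroke at R1  (J1 effort already set via bond 3)
β4 stroke at I1  (J1: bond 3 brought effort, rest push out)
β5 stroke at R2  (0-jn J1 has e-setter on 3)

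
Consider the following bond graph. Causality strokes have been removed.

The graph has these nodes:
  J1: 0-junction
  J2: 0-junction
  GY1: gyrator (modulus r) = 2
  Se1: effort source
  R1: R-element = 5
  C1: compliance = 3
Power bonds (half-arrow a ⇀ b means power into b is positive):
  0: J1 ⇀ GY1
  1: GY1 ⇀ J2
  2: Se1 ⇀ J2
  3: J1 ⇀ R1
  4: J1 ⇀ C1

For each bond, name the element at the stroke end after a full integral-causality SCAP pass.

b2 stroke at J2  (Se1 fixes effort; stroke away)
b1 stroke at GY1  (0-jn J2 has e-setter on 2)
b0 stroke at GY1  (GY1: gyrator matches bond 1)
b4 stroke at J1  (prefer integral on C1)
b3 stroke at R1  (0-jn J1 has e-setter on 4)

#0 stroke at GY1
#1 stroke at GY1
#2 stroke at J2
#3 stroke at R1
#4 stroke at J1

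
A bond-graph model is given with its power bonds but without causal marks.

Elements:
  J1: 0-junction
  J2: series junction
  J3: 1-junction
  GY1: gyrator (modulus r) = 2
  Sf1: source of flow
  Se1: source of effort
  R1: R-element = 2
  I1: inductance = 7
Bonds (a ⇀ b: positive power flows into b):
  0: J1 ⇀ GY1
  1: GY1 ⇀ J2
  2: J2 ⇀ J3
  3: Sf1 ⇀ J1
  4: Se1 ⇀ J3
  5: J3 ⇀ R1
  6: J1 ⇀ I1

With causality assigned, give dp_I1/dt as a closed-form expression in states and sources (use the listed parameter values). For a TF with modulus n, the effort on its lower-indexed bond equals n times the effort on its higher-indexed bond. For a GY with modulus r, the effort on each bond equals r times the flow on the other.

dp_I1/dt = E_Se1 + 2*F_Sf1 - 2*p_I1/7

b3 →Sf1  (Sf1 fixes flow; stroke at Sf1)
b4 →J3  (source Se1 imposes e)
b6 →I1  (I1 outputs flow p/I1)
b0 →J1  (J1: last free bond brings effort in)
b1 →J2  (GY GY1: same side as bond 0)
b2 →J3  (only one flow-in slot at J2)
b5 →R1  (J3: last free bond brings flow in)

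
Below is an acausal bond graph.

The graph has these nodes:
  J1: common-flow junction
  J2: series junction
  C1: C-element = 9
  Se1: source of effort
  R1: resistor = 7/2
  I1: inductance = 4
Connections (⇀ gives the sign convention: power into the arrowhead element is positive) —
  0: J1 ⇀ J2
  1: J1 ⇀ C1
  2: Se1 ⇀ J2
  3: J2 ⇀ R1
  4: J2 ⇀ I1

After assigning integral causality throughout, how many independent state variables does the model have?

2  (C1, I1 all integral)

bond 2 |J2  (source Se1 imposes e)
bond 1 |J1  (C1 integral (e out))
bond 0 |J2  (closing 1-jn rule on J1)
bond 4 |I1  (I1: I, integral causality)
bond 3 |J2  (1-jn J2 has f-setter on 4)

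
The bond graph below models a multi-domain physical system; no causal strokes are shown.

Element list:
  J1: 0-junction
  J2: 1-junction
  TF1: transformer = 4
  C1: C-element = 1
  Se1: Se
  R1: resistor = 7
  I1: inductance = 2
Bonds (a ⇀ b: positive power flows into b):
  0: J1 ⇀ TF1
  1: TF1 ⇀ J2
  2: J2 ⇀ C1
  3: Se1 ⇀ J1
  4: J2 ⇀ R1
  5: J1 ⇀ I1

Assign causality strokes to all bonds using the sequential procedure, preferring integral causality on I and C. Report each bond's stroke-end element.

bond 0 stroke at TF1
bond 1 stroke at J2
bond 2 stroke at J2
bond 3 stroke at J1
bond 4 stroke at R1
bond 5 stroke at I1

b3 stroke→J1  (Se1 (Se) sets effort on bond)
b0 stroke→TF1  (J1: bond 3 brought effort, rest push out)
b5 stroke→I1  (common-e at J1 fixed by 3)
b1 stroke→J2  (through TF1, causality passes straight; one stroke at TF1)
b2 stroke→J2  (prefer integral on C1)
b4 stroke→R1  (closing 1-jn rule on J2)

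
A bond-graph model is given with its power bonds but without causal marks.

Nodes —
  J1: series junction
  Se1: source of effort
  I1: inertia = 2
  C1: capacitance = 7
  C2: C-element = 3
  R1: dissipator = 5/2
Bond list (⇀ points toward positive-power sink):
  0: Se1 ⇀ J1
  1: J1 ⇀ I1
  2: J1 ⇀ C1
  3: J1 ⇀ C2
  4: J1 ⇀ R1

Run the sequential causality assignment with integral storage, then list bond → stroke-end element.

#0 stroke at J1
#1 stroke at I1
#2 stroke at J1
#3 stroke at J1
#4 stroke at J1

bond 0 →J1  (Se1 fixes effort; stroke away)
bond 1 →I1  (I1 integral (f out))
bond 2 →J1  (J1 flow already set via bond 1)
bond 3 →J1  (J1 flow already set via bond 1)
bond 4 →J1  (J1: bond 1 brought flow, rest push out)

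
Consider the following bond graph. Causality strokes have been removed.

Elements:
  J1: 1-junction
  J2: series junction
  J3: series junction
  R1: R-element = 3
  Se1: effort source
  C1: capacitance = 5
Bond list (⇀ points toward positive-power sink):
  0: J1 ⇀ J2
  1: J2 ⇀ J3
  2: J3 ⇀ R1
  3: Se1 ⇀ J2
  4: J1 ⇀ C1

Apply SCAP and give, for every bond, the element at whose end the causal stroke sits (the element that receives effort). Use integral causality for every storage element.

β0 stroke→J2
β1 stroke→J3
β2 stroke→R1
β3 stroke→J2
β4 stroke→J1

β3 stroke→J2  (source Se1 imposes e)
β4 stroke→J1  (C1 integral (e out))
β0 stroke→J2  (closing 1-jn rule on J1)
β1 stroke→J3  (closing 1-jn rule on J2)
β2 stroke→R1  (closing 1-jn rule on J3)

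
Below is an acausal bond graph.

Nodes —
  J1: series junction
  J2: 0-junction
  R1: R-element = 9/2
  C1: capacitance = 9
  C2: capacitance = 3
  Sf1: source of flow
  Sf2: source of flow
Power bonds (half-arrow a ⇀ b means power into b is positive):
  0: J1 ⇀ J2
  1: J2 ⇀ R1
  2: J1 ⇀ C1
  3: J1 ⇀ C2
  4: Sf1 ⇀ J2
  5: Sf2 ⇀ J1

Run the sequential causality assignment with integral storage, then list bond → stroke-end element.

#0 stroke at J1
#1 stroke at J2
#2 stroke at J1
#3 stroke at J1
#4 stroke at Sf1
#5 stroke at Sf2

bond 4 stroke→Sf1  (Sf1 fixes flow; stroke at Sf1)
bond 5 stroke→Sf2  (Sf2 fixes flow; stroke at Sf2)
bond 0 stroke→J1  (1-jn J1 has f-setter on 5)
bond 2 stroke→J1  (J1: bond 5 brought flow, rest push out)
bond 3 stroke→J1  (J1: bond 5 brought flow, rest push out)
bond 1 stroke→J2  (closing 0-jn rule on J2)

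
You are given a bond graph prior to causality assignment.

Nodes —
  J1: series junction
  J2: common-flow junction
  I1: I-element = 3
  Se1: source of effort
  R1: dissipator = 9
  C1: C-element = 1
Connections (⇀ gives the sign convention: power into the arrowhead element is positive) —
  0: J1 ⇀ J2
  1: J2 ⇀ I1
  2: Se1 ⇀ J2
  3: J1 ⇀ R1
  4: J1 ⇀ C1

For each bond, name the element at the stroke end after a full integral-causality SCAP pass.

bond 2 |J2  (Se1 (Se) sets effort on bond)
bond 1 |I1  (prefer integral on I1)
bond 0 |J2  (J2: bond 1 brought flow, rest push out)
bond 3 |J1  (1-jn J1 has f-setter on 0)
bond 4 |J1  (J1 flow already set via bond 0)

bond 0 →J2
bond 1 →I1
bond 2 →J2
bond 3 →J1
bond 4 →J1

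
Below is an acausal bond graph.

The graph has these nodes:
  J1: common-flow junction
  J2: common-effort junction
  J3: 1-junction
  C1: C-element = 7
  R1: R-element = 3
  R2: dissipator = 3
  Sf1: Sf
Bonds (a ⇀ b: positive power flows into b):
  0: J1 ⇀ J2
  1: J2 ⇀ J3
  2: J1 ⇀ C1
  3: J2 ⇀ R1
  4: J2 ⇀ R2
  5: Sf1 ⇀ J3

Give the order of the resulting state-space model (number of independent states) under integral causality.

1  (C1 all integral)

β5 stroke at Sf1  (Sf1: flow source, stroke at near end)
β1 stroke at J3  (common-f at J3 fixed by 5)
β2 stroke at J1  (C1 outputs effort q/C1)
β0 stroke at J2  (only one flow-in slot at J1)
β3 stroke at R1  (0-jn J2 has e-setter on 0)
β4 stroke at R2  (common-e at J2 fixed by 0)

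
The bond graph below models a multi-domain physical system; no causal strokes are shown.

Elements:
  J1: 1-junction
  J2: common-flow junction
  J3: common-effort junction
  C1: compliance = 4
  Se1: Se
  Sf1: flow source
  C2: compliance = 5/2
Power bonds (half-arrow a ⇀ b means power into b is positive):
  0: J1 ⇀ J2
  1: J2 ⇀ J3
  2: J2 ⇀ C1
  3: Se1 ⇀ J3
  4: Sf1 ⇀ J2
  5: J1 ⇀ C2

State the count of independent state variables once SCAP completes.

bond 3 stroke at J3  (Se1 (Se) sets effort on bond)
bond 4 stroke at Sf1  (Sf1: flow source, stroke at near end)
bond 0 stroke at J2  (1-jn J2 has f-setter on 4)
bond 1 stroke at J2  (1-jn J2 has f-setter on 4)
bond 2 stroke at J2  (1-jn J2 has f-setter on 4)
bond 5 stroke at J1  (J1: bond 0 brought flow, rest push out)

2  (C1, C2 all integral)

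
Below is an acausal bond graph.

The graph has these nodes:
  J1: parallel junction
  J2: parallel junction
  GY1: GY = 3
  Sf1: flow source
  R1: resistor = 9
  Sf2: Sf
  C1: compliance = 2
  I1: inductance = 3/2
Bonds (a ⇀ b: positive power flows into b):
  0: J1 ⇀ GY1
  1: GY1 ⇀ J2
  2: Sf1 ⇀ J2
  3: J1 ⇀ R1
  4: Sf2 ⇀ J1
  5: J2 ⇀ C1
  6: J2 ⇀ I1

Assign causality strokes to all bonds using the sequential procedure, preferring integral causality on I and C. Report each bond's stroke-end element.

β0 stroke→GY1
β1 stroke→GY1
β2 stroke→Sf1
β3 stroke→J1
β4 stroke→Sf2
β5 stroke→J2
β6 stroke→I1

β2 stroke→Sf1  (Sf1 fixes flow; stroke at Sf1)
β4 stroke→Sf2  (Sf2 (Sf) sets flow on bond)
β5 stroke→J2  (C1: C, integral causality)
β1 stroke→GY1  (J2: bond 5 brought effort, rest push out)
β6 stroke→I1  (common-e at J2 fixed by 5)
β0 stroke→GY1  (GY1: gyrator matches bond 1)
β3 stroke→J1  (J1 needs exactly one e-in)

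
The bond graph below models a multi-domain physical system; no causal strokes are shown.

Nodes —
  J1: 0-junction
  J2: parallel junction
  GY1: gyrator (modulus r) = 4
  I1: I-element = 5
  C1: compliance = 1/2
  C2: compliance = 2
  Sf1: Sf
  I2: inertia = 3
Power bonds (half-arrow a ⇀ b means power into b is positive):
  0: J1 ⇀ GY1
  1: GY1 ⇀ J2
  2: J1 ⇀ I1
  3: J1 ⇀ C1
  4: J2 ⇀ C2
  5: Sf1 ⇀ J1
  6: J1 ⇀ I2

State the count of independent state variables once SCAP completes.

#5 stroke→Sf1  (Sf1 fixes flow; stroke at Sf1)
#2 stroke→I1  (I1: I, integral causality)
#3 stroke→J1  (C1: C, integral causality)
#0 stroke→GY1  (0-jn J1 has e-setter on 3)
#6 stroke→I2  (J1: bond 3 brought effort, rest push out)
#1 stroke→GY1  (through GY1, causality inverts; strokes same side of GY1)
#4 stroke→J2  (closing 0-jn rule on J2)

4  (C1, C2, I1, I2 all integral)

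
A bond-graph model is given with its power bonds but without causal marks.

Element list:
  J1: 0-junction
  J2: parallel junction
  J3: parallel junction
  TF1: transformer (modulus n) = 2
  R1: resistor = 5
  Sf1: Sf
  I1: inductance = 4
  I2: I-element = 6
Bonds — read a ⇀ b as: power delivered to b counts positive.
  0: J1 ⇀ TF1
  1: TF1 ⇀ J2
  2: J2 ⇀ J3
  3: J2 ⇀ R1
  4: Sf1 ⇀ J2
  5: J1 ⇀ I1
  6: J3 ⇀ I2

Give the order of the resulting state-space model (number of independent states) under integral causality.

β4 |Sf1  (Sf1 (Sf) sets flow on bond)
β5 |I1  (I1 outputs flow p/I1)
β0 |J1  (closing 0-jn rule on J1)
β1 |TF1  (TF1: transformer flips bond 0)
β6 |I2  (I2: I, integral causality)
β2 |J3  (J3: last free bond brings effort in)
β3 |J2  (only one effort-in slot at J2)

2  (I1, I2 all integral)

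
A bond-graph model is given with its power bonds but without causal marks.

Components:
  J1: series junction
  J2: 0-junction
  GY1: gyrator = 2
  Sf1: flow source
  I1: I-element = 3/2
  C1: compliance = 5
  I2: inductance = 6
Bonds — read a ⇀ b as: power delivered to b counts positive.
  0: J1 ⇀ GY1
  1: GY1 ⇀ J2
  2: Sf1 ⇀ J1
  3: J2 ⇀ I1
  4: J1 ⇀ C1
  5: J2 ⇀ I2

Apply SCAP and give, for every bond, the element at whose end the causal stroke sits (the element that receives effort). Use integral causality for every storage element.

#2 |Sf1  (Sf1: flow source, stroke at near end)
#0 |J1  (1-jn J1 has f-setter on 2)
#4 |J1  (J1 flow already set via bond 2)
#1 |J2  (GY GY1: same side as bond 0)
#3 |I1  (J2: bond 1 brought effort, rest push out)
#5 |I2  (J2: bond 1 brought effort, rest push out)

#0 stroke→J1
#1 stroke→J2
#2 stroke→Sf1
#3 stroke→I1
#4 stroke→J1
#5 stroke→I2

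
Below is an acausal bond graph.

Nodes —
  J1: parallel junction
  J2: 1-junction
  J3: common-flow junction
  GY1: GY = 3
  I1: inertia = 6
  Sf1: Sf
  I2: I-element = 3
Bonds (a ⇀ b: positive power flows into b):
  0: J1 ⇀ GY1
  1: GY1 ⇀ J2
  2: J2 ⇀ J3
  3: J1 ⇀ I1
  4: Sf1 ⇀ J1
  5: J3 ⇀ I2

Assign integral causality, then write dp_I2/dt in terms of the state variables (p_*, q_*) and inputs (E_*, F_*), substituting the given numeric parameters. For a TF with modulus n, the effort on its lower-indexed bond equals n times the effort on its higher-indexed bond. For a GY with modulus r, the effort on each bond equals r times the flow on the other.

dp_I2/dt = 3*F_Sf1 - p_I1/2

#4 stroke at Sf1  (Sf1 fixes flow; stroke at Sf1)
#3 stroke at I1  (I1: I, integral causality)
#0 stroke at J1  (J1 needs exactly one e-in)
#1 stroke at J2  (GY1 both-in/both-out from 0)
#2 stroke at J3  (only one flow-in slot at J2)
#5 stroke at I2  (only one flow-in slot at J3)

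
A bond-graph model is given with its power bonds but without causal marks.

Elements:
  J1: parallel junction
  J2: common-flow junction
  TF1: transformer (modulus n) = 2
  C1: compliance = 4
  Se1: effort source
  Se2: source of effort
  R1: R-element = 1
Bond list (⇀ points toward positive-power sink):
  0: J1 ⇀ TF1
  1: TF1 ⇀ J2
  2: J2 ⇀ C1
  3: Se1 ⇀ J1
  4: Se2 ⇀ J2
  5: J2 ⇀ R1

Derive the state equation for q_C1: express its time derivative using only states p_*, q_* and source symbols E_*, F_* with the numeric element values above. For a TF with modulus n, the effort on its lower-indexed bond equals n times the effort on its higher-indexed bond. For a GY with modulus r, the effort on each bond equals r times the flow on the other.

dq_C1/dt = E_Se1/2 + E_Se2 - q_C1/4

#3 stroke at J1  (source Se1 imposes e)
#4 stroke at J2  (Se2 fixes effort; stroke away)
#0 stroke at TF1  (common-e at J1 fixed by 3)
#1 stroke at J2  (TF1 one-in-one-out from 0)
#2 stroke at J2  (C1: C, integral causality)
#5 stroke at R1  (J2: last free bond brings flow in)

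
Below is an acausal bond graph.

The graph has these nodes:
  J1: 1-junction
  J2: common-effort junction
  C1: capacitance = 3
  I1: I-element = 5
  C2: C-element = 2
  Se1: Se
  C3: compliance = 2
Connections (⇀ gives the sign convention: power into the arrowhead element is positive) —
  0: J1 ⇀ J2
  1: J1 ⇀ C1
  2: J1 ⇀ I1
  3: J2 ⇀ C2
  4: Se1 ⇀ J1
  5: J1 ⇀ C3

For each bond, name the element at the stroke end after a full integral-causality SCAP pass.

bond 0 stroke at J1
bond 1 stroke at J1
bond 2 stroke at I1
bond 3 stroke at J2
bond 4 stroke at J1
bond 5 stroke at J1

b4 stroke at J1  (Se1: effort source, stroke at far end)
b1 stroke at J1  (C1 outputs effort q/C1)
b2 stroke at I1  (I1 integral (f out))
b0 stroke at J1  (1-jn J1 has f-setter on 2)
b5 stroke at J1  (J1: bond 2 brought flow, rest push out)
b3 stroke at J2  (J2 needs exactly one e-in)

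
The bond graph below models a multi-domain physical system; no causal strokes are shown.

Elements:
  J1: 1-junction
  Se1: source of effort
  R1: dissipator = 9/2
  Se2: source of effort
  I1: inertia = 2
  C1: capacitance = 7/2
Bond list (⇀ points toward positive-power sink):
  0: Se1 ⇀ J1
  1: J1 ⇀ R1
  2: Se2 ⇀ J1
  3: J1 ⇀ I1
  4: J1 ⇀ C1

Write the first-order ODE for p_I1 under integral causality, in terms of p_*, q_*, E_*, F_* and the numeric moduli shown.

#0 stroke at J1  (Se1 fixes effort; stroke away)
#2 stroke at J1  (Se2: effort source, stroke at far end)
#3 stroke at I1  (prefer integral on I1)
#1 stroke at J1  (common-f at J1 fixed by 3)
#4 stroke at J1  (J1: bond 3 brought flow, rest push out)

dp_I1/dt = E_Se1 + E_Se2 - 9*p_I1/4 - 2*q_C1/7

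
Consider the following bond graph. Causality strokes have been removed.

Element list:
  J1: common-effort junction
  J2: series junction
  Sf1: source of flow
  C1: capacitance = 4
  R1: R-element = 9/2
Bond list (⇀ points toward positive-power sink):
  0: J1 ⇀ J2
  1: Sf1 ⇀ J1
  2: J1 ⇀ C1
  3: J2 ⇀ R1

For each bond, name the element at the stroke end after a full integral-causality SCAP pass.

bond 0 stroke→J2
bond 1 stroke→Sf1
bond 2 stroke→J1
bond 3 stroke→R1

#1 stroke at Sf1  (Sf1: flow source, stroke at near end)
#2 stroke at J1  (C1 outputs effort q/C1)
#0 stroke at J2  (0-jn J1 has e-setter on 2)
#3 stroke at R1  (J2 needs exactly one f-in)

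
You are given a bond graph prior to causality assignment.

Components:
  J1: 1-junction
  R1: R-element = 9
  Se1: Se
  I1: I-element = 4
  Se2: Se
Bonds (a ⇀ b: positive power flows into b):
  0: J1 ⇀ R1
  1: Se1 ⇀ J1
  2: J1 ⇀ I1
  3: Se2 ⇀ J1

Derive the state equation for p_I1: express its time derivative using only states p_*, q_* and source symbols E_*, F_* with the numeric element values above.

dp_I1/dt = E_Se1 + E_Se2 - 9*p_I1/4

#1 stroke→J1  (source Se1 imposes e)
#3 stroke→J1  (Se2 (Se) sets effort on bond)
#2 stroke→I1  (prefer integral on I1)
#0 stroke→J1  (J1: bond 2 brought flow, rest push out)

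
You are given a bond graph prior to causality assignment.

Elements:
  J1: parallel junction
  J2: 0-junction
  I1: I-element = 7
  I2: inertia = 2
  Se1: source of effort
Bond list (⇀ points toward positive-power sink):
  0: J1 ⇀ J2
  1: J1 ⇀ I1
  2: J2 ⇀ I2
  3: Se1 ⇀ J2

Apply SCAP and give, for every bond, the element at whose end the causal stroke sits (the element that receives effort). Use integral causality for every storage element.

β3 stroke at J2  (Se1 (Se) sets effort on bond)
β0 stroke at J1  (J2 effort already set via bond 3)
β2 stroke at I2  (0-jn J2 has e-setter on 3)
β1 stroke at I1  (J1: bond 0 brought effort, rest push out)

β0 stroke→J1
β1 stroke→I1
β2 stroke→I2
β3 stroke→J2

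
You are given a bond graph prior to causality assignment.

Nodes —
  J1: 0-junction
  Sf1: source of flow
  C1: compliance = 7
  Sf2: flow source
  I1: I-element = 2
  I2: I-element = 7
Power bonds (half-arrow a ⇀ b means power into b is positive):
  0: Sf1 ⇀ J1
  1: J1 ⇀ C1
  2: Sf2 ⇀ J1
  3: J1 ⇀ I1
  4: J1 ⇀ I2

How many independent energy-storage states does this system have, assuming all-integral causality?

3  (C1, I1, I2 all integral)

β0 stroke→Sf1  (source Sf1 imposes f)
β2 stroke→Sf2  (Sf2: flow source, stroke at near end)
β1 stroke→J1  (prefer integral on C1)
β3 stroke→I1  (common-e at J1 fixed by 1)
β4 stroke→I2  (0-jn J1 has e-setter on 1)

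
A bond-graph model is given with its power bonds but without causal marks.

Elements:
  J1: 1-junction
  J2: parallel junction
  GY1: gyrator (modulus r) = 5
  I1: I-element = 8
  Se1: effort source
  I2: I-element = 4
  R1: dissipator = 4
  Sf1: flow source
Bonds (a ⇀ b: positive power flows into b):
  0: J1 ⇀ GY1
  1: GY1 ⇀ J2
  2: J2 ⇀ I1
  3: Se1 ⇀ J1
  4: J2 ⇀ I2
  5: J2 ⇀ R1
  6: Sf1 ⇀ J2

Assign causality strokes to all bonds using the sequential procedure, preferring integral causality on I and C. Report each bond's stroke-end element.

bond 0 stroke→GY1
bond 1 stroke→GY1
bond 2 stroke→I1
bond 3 stroke→J1
bond 4 stroke→I2
bond 5 stroke→J2
bond 6 stroke→Sf1

β3 stroke at J1  (Se1 fixes effort; stroke away)
β6 stroke at Sf1  (Sf1 fixes flow; stroke at Sf1)
β0 stroke at GY1  (closing 1-jn rule on J1)
β1 stroke at GY1  (GY1 both-in/both-out from 0)
β2 stroke at I1  (prefer integral on I1)
β4 stroke at I2  (I2: I, integral causality)
β5 stroke at J2  (J2 needs exactly one e-in)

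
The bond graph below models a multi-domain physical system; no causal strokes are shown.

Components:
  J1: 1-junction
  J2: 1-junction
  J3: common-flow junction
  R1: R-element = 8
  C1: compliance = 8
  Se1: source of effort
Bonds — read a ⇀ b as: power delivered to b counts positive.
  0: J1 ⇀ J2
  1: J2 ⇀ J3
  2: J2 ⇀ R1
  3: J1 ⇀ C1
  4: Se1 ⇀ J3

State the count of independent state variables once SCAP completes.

b4 →J3  (Se1 (Se) sets effort on bond)
b1 →J2  (J3 needs exactly one f-in)
b3 →J1  (C1 outputs effort q/C1)
b0 →J2  (J1: last free bond brings flow in)
b2 →R1  (J2 needs exactly one f-in)

1  (C1 all integral)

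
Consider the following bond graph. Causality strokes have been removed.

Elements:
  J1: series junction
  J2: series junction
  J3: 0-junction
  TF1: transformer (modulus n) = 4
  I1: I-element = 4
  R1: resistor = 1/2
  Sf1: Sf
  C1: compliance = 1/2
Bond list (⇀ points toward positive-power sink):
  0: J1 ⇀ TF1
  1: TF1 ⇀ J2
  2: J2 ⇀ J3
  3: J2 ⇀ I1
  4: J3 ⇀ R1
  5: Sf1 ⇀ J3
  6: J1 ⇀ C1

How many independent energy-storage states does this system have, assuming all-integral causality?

2  (C1, I1 all integral)

b5 stroke at Sf1  (Sf1 (Sf) sets flow on bond)
b3 stroke at I1  (I1 integral (f out))
b1 stroke at J2  (1-jn J2 has f-setter on 3)
b2 stroke at J2  (J2 flow already set via bond 3)
b4 stroke at J3  (closing 0-jn rule on J3)
b0 stroke at TF1  (TF1: transformer flips bond 1)
b6 stroke at J1  (common-f at J1 fixed by 0)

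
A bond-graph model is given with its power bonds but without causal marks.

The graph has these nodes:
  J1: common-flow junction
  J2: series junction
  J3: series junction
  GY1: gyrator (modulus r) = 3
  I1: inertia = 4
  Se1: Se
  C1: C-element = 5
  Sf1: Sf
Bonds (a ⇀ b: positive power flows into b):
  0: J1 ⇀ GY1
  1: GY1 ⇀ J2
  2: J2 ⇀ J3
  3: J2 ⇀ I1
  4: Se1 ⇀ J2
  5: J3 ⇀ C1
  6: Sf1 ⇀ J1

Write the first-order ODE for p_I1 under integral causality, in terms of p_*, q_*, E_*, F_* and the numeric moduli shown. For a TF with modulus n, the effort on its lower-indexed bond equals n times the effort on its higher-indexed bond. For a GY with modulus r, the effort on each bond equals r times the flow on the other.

b4 stroke at J2  (source Se1 imposes e)
b6 stroke at Sf1  (Sf1: flow source, stroke at near end)
b0 stroke at J1  (J1 flow already set via bond 6)
b1 stroke at J2  (GY1: gyrator matches bond 0)
b3 stroke at I1  (prefer integral on I1)
b2 stroke at J2  (common-f at J2 fixed by 3)
b5 stroke at J3  (J3 flow already set via bond 2)

dp_I1/dt = E_Se1 + 3*F_Sf1 - q_C1/5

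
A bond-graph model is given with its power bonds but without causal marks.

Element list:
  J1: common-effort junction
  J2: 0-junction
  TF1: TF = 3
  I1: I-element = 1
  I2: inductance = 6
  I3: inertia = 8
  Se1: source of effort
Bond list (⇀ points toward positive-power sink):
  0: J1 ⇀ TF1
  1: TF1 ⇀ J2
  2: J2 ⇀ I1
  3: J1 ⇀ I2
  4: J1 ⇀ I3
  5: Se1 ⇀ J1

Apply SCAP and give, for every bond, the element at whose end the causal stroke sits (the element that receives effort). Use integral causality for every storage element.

b0 |TF1
b1 |J2
b2 |I1
b3 |I2
b4 |I3
b5 |J1

β5 →J1  (Se1 (Se) sets effort on bond)
β0 →TF1  (0-jn J1 has e-setter on 5)
β3 →I2  (0-jn J1 has e-setter on 5)
β4 →I3  (J1: bond 5 brought effort, rest push out)
β1 →J2  (TF1: transformer flips bond 0)
β2 →I1  (J2: bond 1 brought effort, rest push out)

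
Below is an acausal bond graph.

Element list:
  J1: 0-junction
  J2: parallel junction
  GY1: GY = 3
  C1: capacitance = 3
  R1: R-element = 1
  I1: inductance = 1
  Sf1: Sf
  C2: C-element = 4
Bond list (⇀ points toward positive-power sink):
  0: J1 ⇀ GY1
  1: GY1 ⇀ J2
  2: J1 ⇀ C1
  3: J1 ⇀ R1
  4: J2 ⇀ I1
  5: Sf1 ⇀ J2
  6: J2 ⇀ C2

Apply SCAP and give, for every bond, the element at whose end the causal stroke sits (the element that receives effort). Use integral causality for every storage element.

b0 stroke→GY1
b1 stroke→GY1
b2 stroke→J1
b3 stroke→R1
b4 stroke→I1
b5 stroke→Sf1
b6 stroke→J2

bond 5 |Sf1  (Sf1 (Sf) sets flow on bond)
bond 2 |J1  (C1 outputs effort q/C1)
bond 0 |GY1  (J1: bond 2 brought effort, rest push out)
bond 3 |R1  (common-e at J1 fixed by 2)
bond 1 |GY1  (GY GY1: same side as bond 0)
bond 4 |I1  (I1 outputs flow p/I1)
bond 6 |J2  (J2: last free bond brings effort in)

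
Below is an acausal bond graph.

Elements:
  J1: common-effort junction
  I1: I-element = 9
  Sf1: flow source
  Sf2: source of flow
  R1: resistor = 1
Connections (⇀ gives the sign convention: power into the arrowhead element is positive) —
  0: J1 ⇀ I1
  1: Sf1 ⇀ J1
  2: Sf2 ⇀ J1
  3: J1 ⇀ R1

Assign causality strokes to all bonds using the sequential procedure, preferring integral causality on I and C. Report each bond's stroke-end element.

b0 stroke→I1
b1 stroke→Sf1
b2 stroke→Sf2
b3 stroke→J1

#1 stroke at Sf1  (Sf1 (Sf) sets flow on bond)
#2 stroke at Sf2  (source Sf2 imposes f)
#0 stroke at I1  (I1 outputs flow p/I1)
#3 stroke at J1  (J1 needs exactly one e-in)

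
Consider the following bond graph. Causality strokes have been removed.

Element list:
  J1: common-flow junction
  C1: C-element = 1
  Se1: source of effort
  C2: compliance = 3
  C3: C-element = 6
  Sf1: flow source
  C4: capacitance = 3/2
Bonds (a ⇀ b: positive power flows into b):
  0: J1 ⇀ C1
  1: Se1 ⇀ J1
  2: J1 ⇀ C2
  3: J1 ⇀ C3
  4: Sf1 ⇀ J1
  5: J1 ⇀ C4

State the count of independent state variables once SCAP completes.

β1 →J1  (source Se1 imposes e)
β4 →Sf1  (Sf1: flow source, stroke at near end)
β0 →J1  (1-jn J1 has f-setter on 4)
β2 →J1  (common-f at J1 fixed by 4)
β3 →J1  (J1 flow already set via bond 4)
β5 →J1  (J1: bond 4 brought flow, rest push out)

4  (C1, C2, C3, C4 all integral)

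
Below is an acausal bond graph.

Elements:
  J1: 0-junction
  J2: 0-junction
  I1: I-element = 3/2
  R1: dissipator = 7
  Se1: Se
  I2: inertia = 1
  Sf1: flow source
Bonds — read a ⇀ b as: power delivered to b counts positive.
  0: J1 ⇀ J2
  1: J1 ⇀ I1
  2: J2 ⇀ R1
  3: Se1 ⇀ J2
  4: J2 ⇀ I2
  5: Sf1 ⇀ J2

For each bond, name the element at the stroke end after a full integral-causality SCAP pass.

bond 3 →J2  (Se1 (Se) sets effort on bond)
bond 5 →Sf1  (Sf1 (Sf) sets flow on bond)
bond 0 →J1  (J2 effort already set via bond 3)
bond 2 →R1  (J2 effort already set via bond 3)
bond 4 →I2  (J2 effort already set via bond 3)
bond 1 →I1  (J1: bond 0 brought effort, rest push out)

b0 |J1
b1 |I1
b2 |R1
b3 |J2
b4 |I2
b5 |Sf1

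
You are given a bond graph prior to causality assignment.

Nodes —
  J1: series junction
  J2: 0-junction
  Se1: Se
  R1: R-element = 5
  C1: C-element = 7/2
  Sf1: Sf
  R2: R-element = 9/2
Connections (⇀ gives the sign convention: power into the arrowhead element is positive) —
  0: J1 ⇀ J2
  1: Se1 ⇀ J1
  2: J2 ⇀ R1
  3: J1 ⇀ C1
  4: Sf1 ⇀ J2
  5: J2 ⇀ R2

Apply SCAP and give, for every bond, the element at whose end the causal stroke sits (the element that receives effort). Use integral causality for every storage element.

#0 stroke→J2
#1 stroke→J1
#2 stroke→R1
#3 stroke→J1
#4 stroke→Sf1
#5 stroke→R2

#1 →J1  (Se1: effort source, stroke at far end)
#4 →Sf1  (Sf1 (Sf) sets flow on bond)
#3 →J1  (C1 integral (e out))
#0 →J2  (J1: last free bond brings flow in)
#2 →R1  (J2: bond 0 brought effort, rest push out)
#5 →R2  (common-e at J2 fixed by 0)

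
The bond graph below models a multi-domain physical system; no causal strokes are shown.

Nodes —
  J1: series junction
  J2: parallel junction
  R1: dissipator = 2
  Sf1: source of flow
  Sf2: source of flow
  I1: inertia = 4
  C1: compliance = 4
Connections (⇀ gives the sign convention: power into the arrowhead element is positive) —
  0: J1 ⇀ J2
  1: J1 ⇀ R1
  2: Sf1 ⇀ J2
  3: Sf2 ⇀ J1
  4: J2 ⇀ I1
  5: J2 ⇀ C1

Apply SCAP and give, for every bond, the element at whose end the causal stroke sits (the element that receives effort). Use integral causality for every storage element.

#2 →Sf1  (Sf1 (Sf) sets flow on bond)
#3 →Sf2  (Sf2 fixes flow; stroke at Sf2)
#0 →J1  (1-jn J1 has f-setter on 3)
#1 →J1  (J1: bond 3 brought flow, rest push out)
#4 →I1  (I1 outputs flow p/I1)
#5 →J2  (only one effort-in slot at J2)

β0 stroke at J1
β1 stroke at J1
β2 stroke at Sf1
β3 stroke at Sf2
β4 stroke at I1
β5 stroke at J2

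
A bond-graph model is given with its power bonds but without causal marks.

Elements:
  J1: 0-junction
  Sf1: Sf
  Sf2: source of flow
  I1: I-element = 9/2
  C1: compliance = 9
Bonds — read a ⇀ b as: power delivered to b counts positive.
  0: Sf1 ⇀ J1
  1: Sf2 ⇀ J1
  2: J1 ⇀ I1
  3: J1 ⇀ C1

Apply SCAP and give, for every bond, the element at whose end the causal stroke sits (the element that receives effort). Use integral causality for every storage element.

#0 |Sf1  (Sf1 fixes flow; stroke at Sf1)
#1 |Sf2  (Sf2 fixes flow; stroke at Sf2)
#2 |I1  (I1 outputs flow p/I1)
#3 |J1  (J1 needs exactly one e-in)

β0 stroke→Sf1
β1 stroke→Sf2
β2 stroke→I1
β3 stroke→J1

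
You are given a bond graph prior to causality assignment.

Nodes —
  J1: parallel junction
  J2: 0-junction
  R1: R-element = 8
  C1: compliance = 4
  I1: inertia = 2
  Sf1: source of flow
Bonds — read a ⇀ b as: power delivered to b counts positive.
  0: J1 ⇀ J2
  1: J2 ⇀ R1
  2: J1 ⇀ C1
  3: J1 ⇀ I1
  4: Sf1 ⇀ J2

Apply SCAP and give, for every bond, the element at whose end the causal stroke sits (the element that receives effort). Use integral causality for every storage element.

bond 0 stroke at J2
bond 1 stroke at R1
bond 2 stroke at J1
bond 3 stroke at I1
bond 4 stroke at Sf1

b4 stroke→Sf1  (Sf1 (Sf) sets flow on bond)
b2 stroke→J1  (C1 outputs effort q/C1)
b0 stroke→J2  (J1 effort already set via bond 2)
b3 stroke→I1  (J1 effort already set via bond 2)
b1 stroke→R1  (0-jn J2 has e-setter on 0)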